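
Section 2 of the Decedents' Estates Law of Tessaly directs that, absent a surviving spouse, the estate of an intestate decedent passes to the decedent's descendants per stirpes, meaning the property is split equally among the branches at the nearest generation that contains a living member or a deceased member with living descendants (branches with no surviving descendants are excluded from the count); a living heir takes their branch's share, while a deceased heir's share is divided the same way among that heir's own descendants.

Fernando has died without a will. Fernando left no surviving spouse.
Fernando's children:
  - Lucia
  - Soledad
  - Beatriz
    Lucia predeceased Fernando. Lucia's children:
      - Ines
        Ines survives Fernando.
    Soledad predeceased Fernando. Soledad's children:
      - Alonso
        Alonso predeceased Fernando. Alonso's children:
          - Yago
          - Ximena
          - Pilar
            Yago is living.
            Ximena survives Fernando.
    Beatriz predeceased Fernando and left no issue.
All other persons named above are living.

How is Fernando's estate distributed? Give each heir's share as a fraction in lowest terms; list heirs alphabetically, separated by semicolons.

There is no surviving spouse, so the entire estate passes to Fernando's descendants per stirpes.
Beatriz left no surviving issue, so that branch lapses and is disregarded.
The estate is divided into 2 equal shares of 1/2 among Lucia, Soledad.
Lucia predeceased; the 1/2 allotted to Lucia's branch passes to Lucia's issue by representation.
Ines is the sole taker at this level and receives the full 1/2.
Soledad predeceased; the 1/2 allotted to Soledad's branch passes to Soledad's issue by representation.
Alonso's line is the sole branch at this level, so the full 1/2 passes to Alonso's issue by representation.
The 1/2 is divided into 3 equal shares of 1/6 among Yago, Ximena, Pilar.
Yago is living and takes 1/6.
Ximena is living and takes 1/6.
Pilar is living and takes 1/6.

Ines 1/2; Pilar 1/6; Ximena 1/6; Yago 1/6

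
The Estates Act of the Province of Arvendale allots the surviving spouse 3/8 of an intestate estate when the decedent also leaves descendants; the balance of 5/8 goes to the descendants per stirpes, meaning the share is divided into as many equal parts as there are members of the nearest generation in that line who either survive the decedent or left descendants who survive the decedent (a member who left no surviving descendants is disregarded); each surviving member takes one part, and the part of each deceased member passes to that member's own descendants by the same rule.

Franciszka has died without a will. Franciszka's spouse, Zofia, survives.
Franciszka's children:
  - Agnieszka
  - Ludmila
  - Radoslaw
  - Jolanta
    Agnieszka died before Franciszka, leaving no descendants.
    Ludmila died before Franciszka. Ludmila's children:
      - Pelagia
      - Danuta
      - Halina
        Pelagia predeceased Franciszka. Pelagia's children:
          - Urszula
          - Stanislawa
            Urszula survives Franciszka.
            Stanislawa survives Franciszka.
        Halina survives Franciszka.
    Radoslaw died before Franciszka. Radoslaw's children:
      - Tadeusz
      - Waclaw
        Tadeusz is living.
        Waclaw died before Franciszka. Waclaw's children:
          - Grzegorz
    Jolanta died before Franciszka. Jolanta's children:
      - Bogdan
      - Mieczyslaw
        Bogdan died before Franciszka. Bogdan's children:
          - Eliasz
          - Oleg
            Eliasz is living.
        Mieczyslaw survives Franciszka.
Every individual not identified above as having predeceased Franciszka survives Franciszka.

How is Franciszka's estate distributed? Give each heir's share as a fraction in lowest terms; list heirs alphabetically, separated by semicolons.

Danuta 5/72; Eliasz 5/96; Grzegorz 5/48; Halina 5/72; Mieczyslaw 5/48; Oleg 5/96; Stanislawa 5/144; Tadeusz 5/48; Urszula 5/144; Zofia 3/8

Zofia, as surviving spouse, takes 3/8.
The remaining 5/8 passes to Franciszka's descendants per stirpes.
Agnieszka left no surviving issue, so that branch lapses and is disregarded.
The 5/8 is divided into 3 equal shares of 5/24 among Ludmila, Radoslaw, Jolanta.
Ludmila predeceased; the 5/24 allotted to Ludmila's branch passes to Ludmila's issue by representation.
The 5/24 is divided into 3 equal shares of 5/72 among Pelagia, Danuta, Halina.
Pelagia predeceased; the 5/72 allotted to Pelagia's branch passes to Pelagia's issue by representation.
The 5/72 is divided into 2 equal shares of 5/144 among Urszula, Stanislawa.
Urszula is living and takes 5/144.
Stanislawa is living and takes 5/144.
Danuta is living and takes 5/72.
Halina is living and takes 5/72.
Radoslaw predeceased; the 5/24 allotted to Radoslaw's branch passes to Radoslaw's issue by representation.
The 5/24 is divided into 2 equal shares of 5/48 among Tadeusz, Waclaw.
Tadeusz is living and takes 5/48.
Waclaw predeceased; the 5/48 allotted to Waclaw's branch passes to Waclaw's issue by representation.
Grzegorz is the sole taker at this level and receives the full 5/48.
Jolanta predeceased; the 5/24 allotted to Jolanta's branch passes to Jolanta's issue by representation.
The 5/24 is divided into 2 equal shares of 5/48 among Bogdan, Mieczyslaw.
Bogdan predeceased; the 5/48 allotted to Bogdan's branch passes to Bogdan's issue by representation.
The 5/48 is divided into 2 equal shares of 5/96 among Eliasz, Oleg.
Eliasz is living and takes 5/96.
Oleg is living and takes 5/96.
Mieczyslaw is living and takes 5/48.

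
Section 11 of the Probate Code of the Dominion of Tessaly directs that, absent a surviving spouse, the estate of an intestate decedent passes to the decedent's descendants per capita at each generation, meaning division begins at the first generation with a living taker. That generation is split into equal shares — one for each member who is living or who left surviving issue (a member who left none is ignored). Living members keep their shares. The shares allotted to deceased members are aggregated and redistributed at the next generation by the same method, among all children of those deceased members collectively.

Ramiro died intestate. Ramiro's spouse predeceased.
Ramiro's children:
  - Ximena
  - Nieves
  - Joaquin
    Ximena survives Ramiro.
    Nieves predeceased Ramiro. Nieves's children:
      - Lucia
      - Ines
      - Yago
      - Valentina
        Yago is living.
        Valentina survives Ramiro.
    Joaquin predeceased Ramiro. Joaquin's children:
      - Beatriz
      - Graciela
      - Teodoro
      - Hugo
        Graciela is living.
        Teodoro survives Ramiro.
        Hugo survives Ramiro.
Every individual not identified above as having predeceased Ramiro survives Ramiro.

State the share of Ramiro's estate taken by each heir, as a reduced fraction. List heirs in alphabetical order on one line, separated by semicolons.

Beatriz 1/12; Graciela 1/12; Hugo 1/12; Ines 1/12; Lucia 1/12; Teodoro 1/12; Valentina 1/12; Ximena 1/3; Yago 1/12

There is no surviving spouse, so the entire estate passes to Ramiro's descendants per capita at each generation.
At generation 1 (Ximena, Nieves, Joaquin) there are 3 shares of (1)/3 = 1/3 each.
Living: Ximena — each takes 1/3.
Deceased: Nieves and Joaquin. Their combined 2/3 is pooled and carried to generation 2.
At generation 2 (Lucia, Ines, Yago, Valentina, Beatriz, Graciela, Teodoro, Hugo) there are 8 shares of (2/3)/8 = 1/12 each.
Living: Lucia, Ines, Yago, Valentina, Beatriz, Graciela, Teodoro, and Hugo — each takes 1/12.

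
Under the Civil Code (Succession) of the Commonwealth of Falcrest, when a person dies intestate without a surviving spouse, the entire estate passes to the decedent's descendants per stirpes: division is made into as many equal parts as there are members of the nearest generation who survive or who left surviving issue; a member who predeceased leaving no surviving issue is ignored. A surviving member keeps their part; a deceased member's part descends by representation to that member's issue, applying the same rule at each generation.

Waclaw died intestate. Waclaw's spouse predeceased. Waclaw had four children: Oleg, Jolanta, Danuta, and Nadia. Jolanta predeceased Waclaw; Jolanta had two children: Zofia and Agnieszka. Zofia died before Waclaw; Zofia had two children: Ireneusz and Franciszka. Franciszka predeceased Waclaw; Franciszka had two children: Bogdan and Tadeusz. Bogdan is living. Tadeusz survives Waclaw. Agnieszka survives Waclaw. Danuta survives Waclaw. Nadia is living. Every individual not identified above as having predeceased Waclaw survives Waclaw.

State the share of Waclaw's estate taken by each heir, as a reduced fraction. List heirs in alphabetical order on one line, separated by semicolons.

Agnieszka 1/8; Bogdan 1/32; Danuta 1/4; Ireneusz 1/16; Nadia 1/4; Oleg 1/4; Tadeusz 1/32

There is no surviving spouse, so the entire estate passes to Waclaw's descendants per stirpes.
The estate is divided into 4 equal shares of 1/4 among Oleg, Jolanta, Danuta, Nadia.
Oleg is living and takes 1/4.
Jolanta predeceased; the 1/4 allotted to Jolanta's branch passes to Jolanta's issue by representation.
The 1/4 is divided into 2 equal shares of 1/8 among Zofia, Agnieszka.
Zofia predeceased; the 1/8 allotted to Zofia's branch passes to Zofia's issue by representation.
The 1/8 is divided into 2 equal shares of 1/16 among Ireneusz, Franciszka.
Ireneusz is living and takes 1/16.
Franciszka predeceased; the 1/16 allotted to Franciszka's branch passes to Franciszka's issue by representation.
The 1/16 is divided into 2 equal shares of 1/32 among Bogdan, Tadeusz.
Bogdan is living and takes 1/32.
Tadeusz is living and takes 1/32.
Agnieszka is living and takes 1/8.
Danuta is living and takes 1/4.
Nadia is living and takes 1/4.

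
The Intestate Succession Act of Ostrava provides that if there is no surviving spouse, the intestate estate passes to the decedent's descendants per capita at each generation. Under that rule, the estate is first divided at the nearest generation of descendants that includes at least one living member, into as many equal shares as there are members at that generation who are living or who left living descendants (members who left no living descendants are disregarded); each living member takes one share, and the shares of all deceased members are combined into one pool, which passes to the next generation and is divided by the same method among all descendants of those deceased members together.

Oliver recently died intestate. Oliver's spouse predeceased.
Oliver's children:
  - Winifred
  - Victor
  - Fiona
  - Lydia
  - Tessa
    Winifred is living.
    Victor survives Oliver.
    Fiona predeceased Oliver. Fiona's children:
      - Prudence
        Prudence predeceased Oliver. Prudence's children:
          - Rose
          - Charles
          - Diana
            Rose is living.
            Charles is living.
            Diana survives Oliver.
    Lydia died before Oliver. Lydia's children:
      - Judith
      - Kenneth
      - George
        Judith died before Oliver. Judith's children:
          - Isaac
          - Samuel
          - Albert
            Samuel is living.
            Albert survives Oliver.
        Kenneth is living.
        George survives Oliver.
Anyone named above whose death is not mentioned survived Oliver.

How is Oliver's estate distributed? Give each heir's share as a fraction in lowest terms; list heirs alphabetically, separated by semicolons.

Albert 1/30; Charles 1/30; Diana 1/30; George 1/10; Isaac 1/30; Kenneth 1/10; Rose 1/30; Samuel 1/30; Tessa 1/5; Victor 1/5; Winifred 1/5

There is no surviving spouse, so the entire estate passes to Oliver's descendants per capita at each generation.
At generation 1 (Winifred, Victor, Fiona, Lydia, Tessa) there are 5 shares of (1)/5 = 1/5 each.
Living: Winifred, Victor, and Tessa — each takes 1/5.
Deceased: Fiona and Lydia. Their combined 2/5 is pooled and carried to generation 2.
At generation 2 (Prudence, Judith, Kenneth, George) there are 4 shares of (2/5)/4 = 1/10 each.
Living: Kenneth and George — each takes 1/10.
Deceased: Prudence and Judith. Their combined 1/5 is pooled and carried to generation 3.
At generation 3 (Rose, Charles, Diana, Isaac, Samuel, Albert) there are 6 shares of (1/5)/6 = 1/30 each.
Living: Rose, Charles, Diana, Isaac, Samuel, and Albert — each takes 1/30.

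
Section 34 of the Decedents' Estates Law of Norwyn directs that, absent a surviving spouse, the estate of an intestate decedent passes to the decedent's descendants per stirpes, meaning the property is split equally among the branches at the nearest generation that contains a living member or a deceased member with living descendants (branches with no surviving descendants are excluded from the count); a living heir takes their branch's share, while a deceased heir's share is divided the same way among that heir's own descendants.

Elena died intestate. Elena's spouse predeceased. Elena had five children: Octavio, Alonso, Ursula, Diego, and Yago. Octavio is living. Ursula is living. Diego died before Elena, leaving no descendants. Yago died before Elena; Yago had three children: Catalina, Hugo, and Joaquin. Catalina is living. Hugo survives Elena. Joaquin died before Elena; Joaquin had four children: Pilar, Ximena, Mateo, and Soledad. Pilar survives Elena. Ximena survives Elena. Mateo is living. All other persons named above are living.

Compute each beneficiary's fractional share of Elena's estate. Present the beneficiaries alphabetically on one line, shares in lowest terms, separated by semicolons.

There is no surviving spouse, so the entire estate passes to Elena's descendants per stirpes.
Diego left no surviving issue, so that branch lapses and is disregarded.
The estate is divided into 4 equal shares of 1/4 among Octavio, Alonso, Ursula, Yago.
Octavio is living and takes 1/4.
Alonso is living and takes 1/4.
Ursula is living and takes 1/4.
Yago predeceased; the 1/4 allotted to Yago's branch passes to Yago's issue by representation.
The 1/4 is divided into 3 equal shares of 1/12 among Catalina, Hugo, Joaquin.
Catalina is living and takes 1/12.
Hugo is living and takes 1/12.
Joaquin predeceased; the 1/12 allotted to Joaquin's branch passes to Joaquin's issue by representation.
The 1/12 is divided into 4 equal shares of 1/48 among Pilar, Ximena, Mateo, Soledad.
Pilar is living and takes 1/48.
Ximena is living and takes 1/48.
Mateo is living and takes 1/48.
Soledad is living and takes 1/48.

Alonso 1/4; Catalina 1/12; Hugo 1/12; Mateo 1/48; Octavio 1/4; Pilar 1/48; Soledad 1/48; Ursula 1/4; Ximena 1/48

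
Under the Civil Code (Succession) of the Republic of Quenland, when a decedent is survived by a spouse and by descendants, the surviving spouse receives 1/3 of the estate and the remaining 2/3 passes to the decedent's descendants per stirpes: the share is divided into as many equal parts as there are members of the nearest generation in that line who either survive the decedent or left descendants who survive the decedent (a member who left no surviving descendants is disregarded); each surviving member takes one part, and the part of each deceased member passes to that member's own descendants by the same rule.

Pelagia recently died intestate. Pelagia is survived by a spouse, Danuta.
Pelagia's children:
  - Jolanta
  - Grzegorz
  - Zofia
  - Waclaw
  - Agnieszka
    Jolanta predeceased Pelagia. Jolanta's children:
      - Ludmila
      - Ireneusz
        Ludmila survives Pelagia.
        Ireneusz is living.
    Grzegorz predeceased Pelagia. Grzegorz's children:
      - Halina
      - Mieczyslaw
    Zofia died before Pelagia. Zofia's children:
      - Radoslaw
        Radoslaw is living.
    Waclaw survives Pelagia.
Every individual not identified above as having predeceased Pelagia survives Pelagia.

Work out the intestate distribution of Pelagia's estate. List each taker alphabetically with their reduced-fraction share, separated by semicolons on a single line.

Danuta, as surviving spouse, takes 1/3.
The remaining 2/3 passes to Pelagia's descendants per stirpes.
The 2/3 is divided into 5 equal shares of 2/15 among Jolanta, Grzegorz, Zofia, Waclaw, Agnieszka.
Jolanta predeceased; the 2/15 allotted to Jolanta's branch passes to Jolanta's issue by representation.
The 2/15 is divided into 2 equal shares of 1/15 among Ludmila, Ireneusz.
Ludmila is living and takes 1/15.
Ireneusz is living and takes 1/15.
Grzegorz predeceased; the 2/15 allotted to Grzegorz's branch passes to Grzegorz's issue by representation.
The 2/15 is divided into 2 equal shares of 1/15 among Halina, Mieczyslaw.
Halina is living and takes 1/15.
Mieczyslaw is living and takes 1/15.
Zofia predeceased; the 2/15 allotted to Zofia's branch passes to Zofia's issue by representation.
Radoslaw is the sole taker at this level and receives the full 2/15.
Waclaw is living and takes 2/15.
Agnieszka is living and takes 2/15.

Agnieszka 2/15; Danuta 1/3; Halina 1/15; Ireneusz 1/15; Ludmila 1/15; Mieczyslaw 1/15; Radoslaw 2/15; Waclaw 2/15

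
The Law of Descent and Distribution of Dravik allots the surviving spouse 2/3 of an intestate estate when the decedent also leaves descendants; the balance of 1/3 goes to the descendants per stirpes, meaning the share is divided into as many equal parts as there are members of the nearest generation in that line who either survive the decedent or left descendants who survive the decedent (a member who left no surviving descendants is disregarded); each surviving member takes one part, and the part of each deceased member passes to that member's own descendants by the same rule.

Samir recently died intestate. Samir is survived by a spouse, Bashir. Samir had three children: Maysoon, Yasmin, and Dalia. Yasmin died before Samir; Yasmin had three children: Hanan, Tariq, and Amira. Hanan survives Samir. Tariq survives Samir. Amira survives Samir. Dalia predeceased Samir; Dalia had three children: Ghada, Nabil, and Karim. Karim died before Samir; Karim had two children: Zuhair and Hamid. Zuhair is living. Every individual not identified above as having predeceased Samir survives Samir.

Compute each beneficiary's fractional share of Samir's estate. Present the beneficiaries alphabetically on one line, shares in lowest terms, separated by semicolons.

Amira 1/27; Bashir 2/3; Ghada 1/27; Hamid 1/54; Hanan 1/27; Maysoon 1/9; Nabil 1/27; Tariq 1/27; Zuhair 1/54

Bashir, as surviving spouse, takes 2/3.
The remaining 1/3 passes to Samir's descendants per stirpes.
The 1/3 is divided into 3 equal shares of 1/9 among Maysoon, Yasmin, Dalia.
Maysoon is living and takes 1/9.
Yasmin predeceased; the 1/9 allotted to Yasmin's branch passes to Yasmin's issue by representation.
The 1/9 is divided into 3 equal shares of 1/27 among Hanan, Tariq, Amira.
Hanan is living and takes 1/27.
Tariq is living and takes 1/27.
Amira is living and takes 1/27.
Dalia predeceased; the 1/9 allotted to Dalia's branch passes to Dalia's issue by representation.
The 1/9 is divided into 3 equal shares of 1/27 among Ghada, Nabil, Karim.
Ghada is living and takes 1/27.
Nabil is living and takes 1/27.
Karim predeceased; the 1/27 allotted to Karim's branch passes to Karim's issue by representation.
The 1/27 is divided into 2 equal shares of 1/54 among Zuhair, Hamid.
Zuhair is living and takes 1/54.
Hamid is living and takes 1/54.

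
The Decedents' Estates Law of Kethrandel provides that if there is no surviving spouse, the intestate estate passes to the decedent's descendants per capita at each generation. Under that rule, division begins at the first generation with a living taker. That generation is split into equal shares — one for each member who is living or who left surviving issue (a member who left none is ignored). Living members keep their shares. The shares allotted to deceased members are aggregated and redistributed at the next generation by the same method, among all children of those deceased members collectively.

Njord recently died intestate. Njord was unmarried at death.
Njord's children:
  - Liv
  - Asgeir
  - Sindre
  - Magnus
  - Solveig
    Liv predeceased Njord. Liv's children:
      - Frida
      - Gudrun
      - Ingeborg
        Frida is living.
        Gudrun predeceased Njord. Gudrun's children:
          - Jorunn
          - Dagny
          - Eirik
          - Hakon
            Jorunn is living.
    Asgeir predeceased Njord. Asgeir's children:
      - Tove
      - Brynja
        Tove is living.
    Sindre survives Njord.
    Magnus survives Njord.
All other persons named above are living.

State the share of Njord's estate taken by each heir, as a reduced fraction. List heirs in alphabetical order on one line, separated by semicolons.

Brynja 2/25; Dagny 1/50; Eirik 1/50; Frida 2/25; Hakon 1/50; Ingeborg 2/25; Jorunn 1/50; Magnus 1/5; Sindre 1/5; Solveig 1/5; Tove 2/25

There is no surviving spouse, so the entire estate passes to Njord's descendants per capita at each generation.
At generation 1 (Liv, Asgeir, Sindre, Magnus, Solveig) there are 5 shares of (1)/5 = 1/5 each.
Living: Sindre, Magnus, and Solveig — each takes 1/5.
Deceased: Liv and Asgeir. Their combined 2/5 is pooled and carried to generation 2.
At generation 2 (Frida, Gudrun, Ingeborg, Tove, Brynja) there are 5 shares of (2/5)/5 = 2/25 each.
Living: Frida, Ingeborg, Tove, and Brynja — each takes 2/25.
Deceased: Gudrun. That 2/25 share is carried to generation 3.
At generation 3 (Jorunn, Dagny, Eirik, Hakon) there are 4 shares of (2/25)/4 = 1/50 each.
Living: Jorunn, Dagny, Eirik, and Hakon — each takes 1/50.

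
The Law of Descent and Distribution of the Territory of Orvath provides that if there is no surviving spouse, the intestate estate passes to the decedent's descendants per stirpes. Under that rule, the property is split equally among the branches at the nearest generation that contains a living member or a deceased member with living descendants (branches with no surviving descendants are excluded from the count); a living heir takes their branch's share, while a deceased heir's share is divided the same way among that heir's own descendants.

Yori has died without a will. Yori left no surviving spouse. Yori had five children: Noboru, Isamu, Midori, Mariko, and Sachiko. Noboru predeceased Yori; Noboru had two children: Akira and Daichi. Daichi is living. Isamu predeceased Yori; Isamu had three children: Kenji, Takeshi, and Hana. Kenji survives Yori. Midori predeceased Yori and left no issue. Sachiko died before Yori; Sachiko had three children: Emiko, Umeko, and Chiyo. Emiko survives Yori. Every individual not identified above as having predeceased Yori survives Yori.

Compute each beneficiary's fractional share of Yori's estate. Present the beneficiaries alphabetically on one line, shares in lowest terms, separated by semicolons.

Akira 1/8; Chiyo 1/12; Daichi 1/8; Emiko 1/12; Hana 1/12; Kenji 1/12; Mariko 1/4; Takeshi 1/12; Umeko 1/12

There is no surviving spouse, so the entire estate passes to Yori's descendants per stirpes.
Midori left no surviving issue, so that branch lapses and is disregarded.
The estate is divided into 4 equal shares of 1/4 among Noboru, Isamu, Mariko, Sachiko.
Noboru predeceased; the 1/4 allotted to Noboru's branch passes to Noboru's issue by representation.
The 1/4 is divided into 2 equal shares of 1/8 among Akira, Daichi.
Akira is living and takes 1/8.
Daichi is living and takes 1/8.
Isamu predeceased; the 1/4 allotted to Isamu's branch passes to Isamu's issue by representation.
The 1/4 is divided into 3 equal shares of 1/12 among Kenji, Takeshi, Hana.
Kenji is living and takes 1/12.
Takeshi is living and takes 1/12.
Hana is living and takes 1/12.
Mariko is living and takes 1/4.
Sachiko predeceased; the 1/4 allotted to Sachiko's branch passes to Sachiko's issue by representation.
The 1/4 is divided into 3 equal shares of 1/12 among Emiko, Umeko, Chiyo.
Emiko is living and takes 1/12.
Umeko is living and takes 1/12.
Chiyo is living and takes 1/12.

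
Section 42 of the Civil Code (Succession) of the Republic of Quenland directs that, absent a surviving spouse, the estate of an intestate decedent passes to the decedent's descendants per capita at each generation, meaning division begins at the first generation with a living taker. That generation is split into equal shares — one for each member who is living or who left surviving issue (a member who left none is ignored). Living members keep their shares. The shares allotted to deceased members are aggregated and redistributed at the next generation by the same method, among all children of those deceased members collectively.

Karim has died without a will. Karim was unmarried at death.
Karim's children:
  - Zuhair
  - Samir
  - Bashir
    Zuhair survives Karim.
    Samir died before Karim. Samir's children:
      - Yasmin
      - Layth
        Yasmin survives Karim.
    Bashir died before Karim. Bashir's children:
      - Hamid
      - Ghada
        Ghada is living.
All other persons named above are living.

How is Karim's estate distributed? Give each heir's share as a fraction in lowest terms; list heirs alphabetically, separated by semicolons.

Ghada 1/6; Hamid 1/6; Layth 1/6; Yasmin 1/6; Zuhair 1/3

There is no surviving spouse, so the entire estate passes to Karim's descendants per capita at each generation.
At generation 1 (Zuhair, Samir, Bashir) there are 3 shares of (1)/3 = 1/3 each.
Living: Zuhair — each takes 1/3.
Deceased: Samir and Bashir. Their combined 2/3 is pooled and carried to generation 2.
At generation 2 (Yasmin, Layth, Hamid, Ghada) there are 4 shares of (2/3)/4 = 1/6 each.
Living: Yasmin, Layth, Hamid, and Ghada — each takes 1/6.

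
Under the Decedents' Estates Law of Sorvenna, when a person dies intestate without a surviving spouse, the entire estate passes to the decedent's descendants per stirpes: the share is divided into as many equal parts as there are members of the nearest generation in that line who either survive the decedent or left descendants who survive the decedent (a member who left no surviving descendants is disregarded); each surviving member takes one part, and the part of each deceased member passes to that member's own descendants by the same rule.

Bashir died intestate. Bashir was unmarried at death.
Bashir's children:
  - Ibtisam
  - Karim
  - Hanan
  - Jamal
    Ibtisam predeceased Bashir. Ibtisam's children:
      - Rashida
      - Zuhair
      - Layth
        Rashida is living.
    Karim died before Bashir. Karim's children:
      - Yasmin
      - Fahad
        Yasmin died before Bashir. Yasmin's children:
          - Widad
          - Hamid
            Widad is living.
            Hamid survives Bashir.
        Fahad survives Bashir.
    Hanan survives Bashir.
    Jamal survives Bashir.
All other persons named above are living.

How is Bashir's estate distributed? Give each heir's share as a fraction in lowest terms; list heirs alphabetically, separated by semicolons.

Fahad 1/8; Hamid 1/16; Hanan 1/4; Jamal 1/4; Layth 1/12; Rashida 1/12; Widad 1/16; Zuhair 1/12

There is no surviving spouse, so the entire estate passes to Bashir's descendants per stirpes.
The estate is divided into 4 equal shares of 1/4 among Ibtisam, Karim, Hanan, Jamal.
Ibtisam predeceased; the 1/4 allotted to Ibtisam's branch passes to Ibtisam's issue by representation.
The 1/4 is divided into 3 equal shares of 1/12 among Rashida, Zuhair, Layth.
Rashida is living and takes 1/12.
Zuhair is living and takes 1/12.
Layth is living and takes 1/12.
Karim predeceased; the 1/4 allotted to Karim's branch passes to Karim's issue by representation.
The 1/4 is divided into 2 equal shares of 1/8 among Yasmin, Fahad.
Yasmin predeceased; the 1/8 allotted to Yasmin's branch passes to Yasmin's issue by representation.
The 1/8 is divided into 2 equal shares of 1/16 among Widad, Hamid.
Widad is living and takes 1/16.
Hamid is living and takes 1/16.
Fahad is living and takes 1/8.
Hanan is living and takes 1/4.
Jamal is living and takes 1/4.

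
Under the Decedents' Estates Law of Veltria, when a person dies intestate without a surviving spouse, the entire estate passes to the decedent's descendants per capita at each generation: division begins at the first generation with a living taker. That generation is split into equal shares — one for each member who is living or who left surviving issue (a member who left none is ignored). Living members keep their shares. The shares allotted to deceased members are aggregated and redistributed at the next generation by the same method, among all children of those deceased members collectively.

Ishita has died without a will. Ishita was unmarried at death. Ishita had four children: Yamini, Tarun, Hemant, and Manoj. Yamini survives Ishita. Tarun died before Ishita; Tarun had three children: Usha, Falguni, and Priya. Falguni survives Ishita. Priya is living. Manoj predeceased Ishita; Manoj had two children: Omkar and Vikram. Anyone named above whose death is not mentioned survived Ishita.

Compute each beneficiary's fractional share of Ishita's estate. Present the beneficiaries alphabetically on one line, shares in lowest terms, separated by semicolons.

There is no surviving spouse, so the entire estate passes to Ishita's descendants per capita at each generation.
At generation 1 (Yamini, Tarun, Hemant, Manoj) there are 4 shares of (1)/4 = 1/4 each.
Living: Yamini and Hemant — each takes 1/4.
Deceased: Tarun and Manoj. Their combined 1/2 is pooled and carried to generation 2.
At generation 2 (Usha, Falguni, Priya, Omkar, Vikram) there are 5 shares of (1/2)/5 = 1/10 each.
Living: Usha, Falguni, Priya, Omkar, and Vikram — each takes 1/10.

Falguni 1/10; Hemant 1/4; Omkar 1/10; Priya 1/10; Usha 1/10; Vikram 1/10; Yamini 1/4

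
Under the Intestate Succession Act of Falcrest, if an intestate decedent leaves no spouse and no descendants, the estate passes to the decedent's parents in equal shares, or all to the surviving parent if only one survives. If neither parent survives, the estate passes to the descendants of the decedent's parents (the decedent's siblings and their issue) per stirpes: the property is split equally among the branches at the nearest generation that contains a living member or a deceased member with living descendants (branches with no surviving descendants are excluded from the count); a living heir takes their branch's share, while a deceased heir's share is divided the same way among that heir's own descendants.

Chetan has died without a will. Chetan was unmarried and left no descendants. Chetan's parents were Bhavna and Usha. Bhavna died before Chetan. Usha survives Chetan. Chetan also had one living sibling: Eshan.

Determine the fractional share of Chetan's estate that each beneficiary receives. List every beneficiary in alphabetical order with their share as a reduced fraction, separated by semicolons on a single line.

Usha 1

Only one parent, Usha, survives, so Usha takes the entire estate. The siblings take nothing because a surviving parent has priority.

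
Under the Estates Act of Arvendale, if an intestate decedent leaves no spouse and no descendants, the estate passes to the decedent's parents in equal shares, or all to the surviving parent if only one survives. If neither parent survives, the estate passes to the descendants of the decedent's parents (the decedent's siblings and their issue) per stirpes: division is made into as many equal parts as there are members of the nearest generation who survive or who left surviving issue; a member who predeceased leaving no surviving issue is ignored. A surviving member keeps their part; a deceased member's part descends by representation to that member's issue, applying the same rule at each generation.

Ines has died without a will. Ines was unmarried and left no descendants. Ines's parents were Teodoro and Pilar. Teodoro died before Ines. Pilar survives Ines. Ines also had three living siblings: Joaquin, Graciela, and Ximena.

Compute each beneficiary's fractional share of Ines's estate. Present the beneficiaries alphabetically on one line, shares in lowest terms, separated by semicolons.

Only one parent, Pilar, survives, so Pilar takes the entire estate. The siblings take nothing because a surviving parent has priority.

Pilar 1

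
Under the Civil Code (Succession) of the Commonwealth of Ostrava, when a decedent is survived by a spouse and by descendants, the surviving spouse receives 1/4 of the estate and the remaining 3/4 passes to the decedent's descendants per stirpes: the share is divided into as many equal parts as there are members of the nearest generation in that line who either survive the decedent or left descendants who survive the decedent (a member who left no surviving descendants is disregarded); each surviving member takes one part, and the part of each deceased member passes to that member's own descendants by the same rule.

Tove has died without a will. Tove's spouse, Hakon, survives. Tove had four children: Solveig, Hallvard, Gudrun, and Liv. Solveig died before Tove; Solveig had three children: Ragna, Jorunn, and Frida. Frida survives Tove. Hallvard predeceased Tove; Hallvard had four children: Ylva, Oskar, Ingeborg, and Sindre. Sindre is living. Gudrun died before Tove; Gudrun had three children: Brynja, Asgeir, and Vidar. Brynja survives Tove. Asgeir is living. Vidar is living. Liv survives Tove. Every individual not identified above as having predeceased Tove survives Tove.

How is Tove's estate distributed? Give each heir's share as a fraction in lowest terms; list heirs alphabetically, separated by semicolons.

Asgeir 1/16; Brynja 1/16; Frida 1/16; Hakon 1/4; Ingeborg 3/64; Jorunn 1/16; Liv 3/16; Oskar 3/64; Ragna 1/16; Sindre 3/64; Vidar 1/16; Ylva 3/64

Hakon, as surviving spouse, takes 1/4.
The remaining 3/4 passes to Tove's descendants per stirpes.
The 3/4 is divided into 4 equal shares of 3/16 among Solveig, Hallvard, Gudrun, Liv.
Solveig predeceased; the 3/16 allotted to Solveig's branch passes to Solveig's issue by representation.
The 3/16 is divided into 3 equal shares of 1/16 among Ragna, Jorunn, Frida.
Ragna is living and takes 1/16.
Jorunn is living and takes 1/16.
Frida is living and takes 1/16.
Hallvard predeceased; the 3/16 allotted to Hallvard's branch passes to Hallvard's issue by representation.
The 3/16 is divided into 4 equal shares of 3/64 among Ylva, Oskar, Ingeborg, Sindre.
Ylva is living and takes 3/64.
Oskar is living and takes 3/64.
Ingeborg is living and takes 3/64.
Sindre is living and takes 3/64.
Gudrun predeceased; the 3/16 allotted to Gudrun's branch passes to Gudrun's issue by representation.
The 3/16 is divided into 3 equal shares of 1/16 among Brynja, Asgeir, Vidar.
Brynja is living and takes 1/16.
Asgeir is living and takes 1/16.
Vidar is living and takes 1/16.
Liv is living and takes 3/16.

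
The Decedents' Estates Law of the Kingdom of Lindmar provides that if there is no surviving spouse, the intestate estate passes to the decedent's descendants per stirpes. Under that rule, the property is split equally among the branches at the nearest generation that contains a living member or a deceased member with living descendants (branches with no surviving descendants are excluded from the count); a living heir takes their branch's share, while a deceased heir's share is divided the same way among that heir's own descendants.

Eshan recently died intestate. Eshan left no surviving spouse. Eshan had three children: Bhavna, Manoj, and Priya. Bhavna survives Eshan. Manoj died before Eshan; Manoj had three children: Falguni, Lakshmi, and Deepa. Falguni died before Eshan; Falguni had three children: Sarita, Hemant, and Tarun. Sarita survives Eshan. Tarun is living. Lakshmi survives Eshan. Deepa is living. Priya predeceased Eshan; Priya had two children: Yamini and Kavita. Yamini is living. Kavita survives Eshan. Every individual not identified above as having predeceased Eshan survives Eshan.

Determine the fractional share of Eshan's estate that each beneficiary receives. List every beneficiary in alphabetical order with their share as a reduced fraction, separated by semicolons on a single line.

Bhavna 1/3; Deepa 1/9; Hemant 1/27; Kavita 1/6; Lakshmi 1/9; Sarita 1/27; Tarun 1/27; Yamini 1/6

There is no surviving spouse, so the entire estate passes to Eshan's descendants per stirpes.
The estate is divided into 3 equal shares of 1/3 among Bhavna, Manoj, Priya.
Bhavna is living and takes 1/3.
Manoj predeceased; the 1/3 allotted to Manoj's branch passes to Manoj's issue by representation.
The 1/3 is divided into 3 equal shares of 1/9 among Falguni, Lakshmi, Deepa.
Falguni predeceased; the 1/9 allotted to Falguni's branch passes to Falguni's issue by representation.
The 1/9 is divided into 3 equal shares of 1/27 among Sarita, Hemant, Tarun.
Sarita is living and takes 1/27.
Hemant is living and takes 1/27.
Tarun is living and takes 1/27.
Lakshmi is living and takes 1/9.
Deepa is living and takes 1/9.
Priya predeceased; the 1/3 allotted to Priya's branch passes to Priya's issue by representation.
The 1/3 is divided into 2 equal shares of 1/6 among Yamini, Kavita.
Yamini is living and takes 1/6.
Kavita is living and takes 1/6.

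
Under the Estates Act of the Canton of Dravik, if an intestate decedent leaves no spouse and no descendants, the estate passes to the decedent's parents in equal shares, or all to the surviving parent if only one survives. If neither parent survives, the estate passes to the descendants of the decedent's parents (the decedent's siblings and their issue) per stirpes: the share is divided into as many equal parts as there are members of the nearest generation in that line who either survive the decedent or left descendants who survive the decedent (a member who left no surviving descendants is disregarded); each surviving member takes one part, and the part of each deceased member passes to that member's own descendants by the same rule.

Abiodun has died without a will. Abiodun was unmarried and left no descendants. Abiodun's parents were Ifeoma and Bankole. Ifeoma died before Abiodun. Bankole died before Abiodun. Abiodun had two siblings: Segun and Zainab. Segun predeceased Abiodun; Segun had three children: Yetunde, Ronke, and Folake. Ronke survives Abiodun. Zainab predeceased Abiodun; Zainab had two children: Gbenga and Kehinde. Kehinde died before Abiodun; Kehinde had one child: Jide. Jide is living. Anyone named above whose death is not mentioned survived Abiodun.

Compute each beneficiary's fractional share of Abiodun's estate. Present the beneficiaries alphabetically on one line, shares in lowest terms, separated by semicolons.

Folake 1/6; Gbenga 1/4; Jide 1/4; Ronke 1/6; Yetunde 1/6

Neither parent survives and there are no descendants, so the estate passes to Abiodun's siblings and their issue per stirpes.
The estate is divided into 2 equal shares of 1/2 among Segun, Zainab.
Segun predeceased; the 1/2 allotted to Segun's branch passes to Segun's issue by representation.
The 1/2 is divided into 3 equal shares of 1/6 among Yetunde, Ronke, Folake.
Yetunde is living and takes 1/6.
Ronke is living and takes 1/6.
Folake is living and takes 1/6.
Zainab predeceased; the 1/2 allotted to Zainab's branch passes to Zainab's issue by representation.
The 1/2 is divided into 2 equal shares of 1/4 among Gbenga, Kehinde.
Gbenga is living and takes 1/4.
Kehinde predeceased; the 1/4 allotted to Kehinde's branch passes to Kehinde's issue by representation.
Jide is the sole taker at this level and receives the full 1/4.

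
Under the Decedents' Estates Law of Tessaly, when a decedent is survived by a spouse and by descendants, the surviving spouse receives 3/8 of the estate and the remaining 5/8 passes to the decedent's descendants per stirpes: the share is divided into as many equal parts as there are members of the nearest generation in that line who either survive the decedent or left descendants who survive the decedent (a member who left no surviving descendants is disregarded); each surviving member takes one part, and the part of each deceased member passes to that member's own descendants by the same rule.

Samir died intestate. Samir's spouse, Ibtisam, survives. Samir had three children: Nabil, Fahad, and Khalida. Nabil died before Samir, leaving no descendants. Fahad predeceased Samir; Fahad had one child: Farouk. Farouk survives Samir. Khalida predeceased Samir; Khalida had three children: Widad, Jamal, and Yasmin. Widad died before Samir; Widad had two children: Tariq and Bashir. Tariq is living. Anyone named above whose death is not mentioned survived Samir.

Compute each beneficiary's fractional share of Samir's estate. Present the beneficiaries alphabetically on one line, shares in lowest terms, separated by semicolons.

Bashir 5/96; Farouk 5/16; Ibtisam 3/8; Jamal 5/48; Tariq 5/96; Yasmin 5/48

Ibtisam, as surviving spouse, takes 3/8.
The remaining 5/8 passes to Samir's descendants per stirpes.
Nabil left no surviving issue, so that branch lapses and is disregarded.
The 5/8 is divided into 2 equal shares of 5/16 among Fahad, Khalida.
Fahad predeceased; the 5/16 allotted to Fahad's branch passes to Fahad's issue by representation.
Farouk is the sole taker at this level and receives the full 5/16.
Khalida predeceased; the 5/16 allotted to Khalida's branch passes to Khalida's issue by representation.
The 5/16 is divided into 3 equal shares of 5/48 among Widad, Jamal, Yasmin.
Widad predeceased; the 5/48 allotted to Widad's branch passes to Widad's issue by representation.
The 5/48 is divided into 2 equal shares of 5/96 among Tariq, Bashir.
Tariq is living and takes 5/96.
Bashir is living and takes 5/96.
Jamal is living and takes 5/48.
Yasmin is living and takes 5/48.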